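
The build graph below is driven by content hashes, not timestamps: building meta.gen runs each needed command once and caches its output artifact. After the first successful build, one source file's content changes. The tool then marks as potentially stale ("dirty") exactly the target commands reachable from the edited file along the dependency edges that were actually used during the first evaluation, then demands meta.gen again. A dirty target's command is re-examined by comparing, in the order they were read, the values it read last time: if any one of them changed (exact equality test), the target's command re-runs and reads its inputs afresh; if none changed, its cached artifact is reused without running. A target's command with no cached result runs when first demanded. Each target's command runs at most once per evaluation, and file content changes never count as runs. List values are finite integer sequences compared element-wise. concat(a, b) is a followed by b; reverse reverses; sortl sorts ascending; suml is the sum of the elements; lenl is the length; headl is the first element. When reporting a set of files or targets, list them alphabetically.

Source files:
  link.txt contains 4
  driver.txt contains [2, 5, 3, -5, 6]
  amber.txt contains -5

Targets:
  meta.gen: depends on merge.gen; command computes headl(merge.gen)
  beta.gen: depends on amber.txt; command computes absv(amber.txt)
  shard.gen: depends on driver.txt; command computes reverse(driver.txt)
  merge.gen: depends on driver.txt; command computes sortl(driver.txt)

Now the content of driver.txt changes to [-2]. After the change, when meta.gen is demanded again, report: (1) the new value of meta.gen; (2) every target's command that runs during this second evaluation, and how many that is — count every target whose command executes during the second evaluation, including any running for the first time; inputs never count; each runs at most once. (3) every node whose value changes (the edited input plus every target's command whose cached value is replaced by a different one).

Initial pass — values computed on the first demand:
  merge.gen = sortl([2, 5, 3, -5, 6]) = [-5, 2, 3, 5, 6]
  meta.gen = headl([-5, 2, 3, 5, 6]) = -5

Second demand — change propagation:
  merge.gen: re-runs because driver.txt [2, 5, 3, -5, 6]->[-2]; new result [-2].
  meta.gen: re-runs because merge.gen [-5, 2, 3, 5, 6]->[-2]; new result -2.

meta.gen now evaluates to -2.
Run set: merge.gen, meta.gen (2 run).
Changed values: driver.txt, merge.gen, meta.gen.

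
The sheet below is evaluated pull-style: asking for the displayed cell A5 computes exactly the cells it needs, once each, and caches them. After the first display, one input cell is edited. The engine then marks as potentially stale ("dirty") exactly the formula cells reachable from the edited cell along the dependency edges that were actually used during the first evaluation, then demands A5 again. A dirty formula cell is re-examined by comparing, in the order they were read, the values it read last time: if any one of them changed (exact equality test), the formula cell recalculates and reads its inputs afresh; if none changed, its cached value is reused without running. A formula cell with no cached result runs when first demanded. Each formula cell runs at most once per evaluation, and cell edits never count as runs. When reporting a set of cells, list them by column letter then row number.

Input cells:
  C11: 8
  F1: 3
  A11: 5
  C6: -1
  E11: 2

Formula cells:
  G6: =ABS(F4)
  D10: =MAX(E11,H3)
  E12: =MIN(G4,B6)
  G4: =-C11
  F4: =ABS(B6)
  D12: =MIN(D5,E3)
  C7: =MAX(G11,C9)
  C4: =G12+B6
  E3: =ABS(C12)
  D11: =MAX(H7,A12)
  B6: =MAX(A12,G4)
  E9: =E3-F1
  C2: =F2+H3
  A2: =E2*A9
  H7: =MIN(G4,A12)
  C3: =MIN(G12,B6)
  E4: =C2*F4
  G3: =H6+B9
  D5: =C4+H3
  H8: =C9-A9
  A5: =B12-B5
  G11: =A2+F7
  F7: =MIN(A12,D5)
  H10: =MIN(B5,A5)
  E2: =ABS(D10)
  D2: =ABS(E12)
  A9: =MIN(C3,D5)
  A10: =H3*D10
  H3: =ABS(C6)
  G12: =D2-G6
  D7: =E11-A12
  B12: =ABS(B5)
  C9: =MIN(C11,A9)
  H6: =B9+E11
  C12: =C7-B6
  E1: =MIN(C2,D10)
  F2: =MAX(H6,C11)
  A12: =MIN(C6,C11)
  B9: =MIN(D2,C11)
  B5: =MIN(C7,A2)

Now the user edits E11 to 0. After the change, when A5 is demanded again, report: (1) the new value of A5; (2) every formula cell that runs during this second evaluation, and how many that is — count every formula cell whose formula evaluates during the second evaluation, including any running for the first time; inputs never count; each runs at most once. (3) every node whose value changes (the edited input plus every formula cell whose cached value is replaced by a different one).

Demanding A5 again yields 2.
8 formula cells run: A2, A5, B5, B12, C7, D10, E2, G11.
The nodes whose values change: A2, A5, B5, B12, D10, E2, E11, G11.

First demand of the output computes:
  A12 = MIN(-1, 8) = -1
  G4 = -(8) = -8
  B6 = MAX(-1, -8) = -1
  E12 = MIN(-8, -1) = -8
  D2 = ABS(-8) = 8
  F4 = ABS(-1) = 1
  G6 = ABS(1) = 1
  G12 = 8 - 1 = 7
  C3 = MIN(7, -1) = -1
  C4 = 7 + -1 = 6
  H3 = ABS(-1) = 1
  D5 = 6 + 1 = 7
  A9 = MIN(-1, 7) = -1
  C9 = MIN(8, -1) = -1
  D10 = MAX(2, 1) = 2
  E2 = ABS(2) = 2
  A2 = 2 * -1 = -2
  F7 = MIN(-1, 7) = -1
  G11 = -2 + -1 = -3
  C7 = MAX(-3, -1) = -1
  B5 = MIN(-1, -2) = -2
  B12 = ABS(-2) = 2
  A5 = 2 - -2 = 4

After the edit, cleaning proceeds:
  D10: a read changed (E11 2->0) — executes, giving 1.
  E2: a read changed (D10 2->1) — executes, giving 1.
  A2: a read changed (E2 2->1) — executes, giving -1.
  G11: a read changed (A2 -2->-1) — executes, giving -2.
  C7: a read changed (G11 -3->-2) — executes, giving -1 — identical to its old value.
  B5: a read changed (A2 -2->-1) — executes, giving -1.
  B12: a read changed (B5 -2->-1) — executes, giving 1.
  A5: a read changed (B12 2->1; B5 -2->-1) — executes, giving 2.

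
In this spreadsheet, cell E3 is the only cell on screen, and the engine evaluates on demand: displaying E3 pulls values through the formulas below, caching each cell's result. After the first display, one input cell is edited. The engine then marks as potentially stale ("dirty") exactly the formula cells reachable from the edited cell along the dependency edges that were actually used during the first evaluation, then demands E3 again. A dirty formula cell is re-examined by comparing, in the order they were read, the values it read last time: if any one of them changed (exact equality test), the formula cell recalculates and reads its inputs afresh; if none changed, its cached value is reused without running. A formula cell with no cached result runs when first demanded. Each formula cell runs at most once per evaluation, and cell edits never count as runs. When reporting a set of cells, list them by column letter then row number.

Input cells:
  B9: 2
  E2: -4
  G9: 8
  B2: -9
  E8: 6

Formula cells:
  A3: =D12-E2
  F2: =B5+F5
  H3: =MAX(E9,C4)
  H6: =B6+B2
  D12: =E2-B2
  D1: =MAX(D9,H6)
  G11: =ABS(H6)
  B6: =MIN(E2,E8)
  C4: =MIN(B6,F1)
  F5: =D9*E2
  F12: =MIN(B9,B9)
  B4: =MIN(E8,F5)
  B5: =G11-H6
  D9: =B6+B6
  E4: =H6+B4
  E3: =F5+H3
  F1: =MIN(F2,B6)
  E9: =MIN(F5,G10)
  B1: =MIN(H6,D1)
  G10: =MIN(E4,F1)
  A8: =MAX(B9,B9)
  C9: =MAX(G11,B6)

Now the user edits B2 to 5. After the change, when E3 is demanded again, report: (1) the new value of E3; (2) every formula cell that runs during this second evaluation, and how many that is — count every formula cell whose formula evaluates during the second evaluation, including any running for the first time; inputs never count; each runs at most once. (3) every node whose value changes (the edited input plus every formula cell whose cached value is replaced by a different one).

E3 now evaluates to 28.
Run set: B5, E4, E9, F1, F2, G10, G11, H3, H6 (9 run).
Changed values: B2, B5, E4, E9, F2, G10, G11, H6.
The important point: at C4 every value read last time is unchanged, so the dirty flag clears without a run.

Initial pass — values computed on the first demand:
  B6 = MIN(-4, 6) = -4
  D9 = -4 + -4 = -8
  F5 = -8 * -4 = 32
  B4 = MIN(6, 32) = 6
  H6 = -4 + -9 = -13
  E4 = -13 + 6 = -7
  G11 = ABS(-13) = 13
  B5 = 13 - -13 = 26
  F2 = 26 + 32 = 58
  F1 = MIN(58, -4) = -4
  C4 = MIN(-4, -4) = -4
  G10 = MIN(-7, -4) = -7
  E9 = MIN(32, -7) = -7
  H3 = MAX(-7, -4) = -4
  E3 = 32 + -4 = 28

Second demand — change propagation:
  H6: re-runs because B2 -9->5; new result 1.
  E4: re-runs because H6 -13->1; new result 7.
  G11: re-runs because H6 -13->1; new result 1.
  B5: re-runs because G11 13->1; H6 -13->1; new result 0.
  F2: re-runs because B5 26->0; new result 32.
  F1: re-runs because F2 58->32; new result -4 (unchanged).
  C4: re-examined; everything it read last time is the same (B6 unchanged, F1 unchanged) — cache -4 kept, no run.
  G10: re-runs because E4 -7->7; new result -4.
  E9: re-runs because G10 -7->-4; new result -4.
  H3: re-runs because E9 -7->-4; new result -4 (unchanged).
  E3: re-examined; everything it read last time is the same (F5 unchanged, H3 unchanged) — cache 28 kept, no run.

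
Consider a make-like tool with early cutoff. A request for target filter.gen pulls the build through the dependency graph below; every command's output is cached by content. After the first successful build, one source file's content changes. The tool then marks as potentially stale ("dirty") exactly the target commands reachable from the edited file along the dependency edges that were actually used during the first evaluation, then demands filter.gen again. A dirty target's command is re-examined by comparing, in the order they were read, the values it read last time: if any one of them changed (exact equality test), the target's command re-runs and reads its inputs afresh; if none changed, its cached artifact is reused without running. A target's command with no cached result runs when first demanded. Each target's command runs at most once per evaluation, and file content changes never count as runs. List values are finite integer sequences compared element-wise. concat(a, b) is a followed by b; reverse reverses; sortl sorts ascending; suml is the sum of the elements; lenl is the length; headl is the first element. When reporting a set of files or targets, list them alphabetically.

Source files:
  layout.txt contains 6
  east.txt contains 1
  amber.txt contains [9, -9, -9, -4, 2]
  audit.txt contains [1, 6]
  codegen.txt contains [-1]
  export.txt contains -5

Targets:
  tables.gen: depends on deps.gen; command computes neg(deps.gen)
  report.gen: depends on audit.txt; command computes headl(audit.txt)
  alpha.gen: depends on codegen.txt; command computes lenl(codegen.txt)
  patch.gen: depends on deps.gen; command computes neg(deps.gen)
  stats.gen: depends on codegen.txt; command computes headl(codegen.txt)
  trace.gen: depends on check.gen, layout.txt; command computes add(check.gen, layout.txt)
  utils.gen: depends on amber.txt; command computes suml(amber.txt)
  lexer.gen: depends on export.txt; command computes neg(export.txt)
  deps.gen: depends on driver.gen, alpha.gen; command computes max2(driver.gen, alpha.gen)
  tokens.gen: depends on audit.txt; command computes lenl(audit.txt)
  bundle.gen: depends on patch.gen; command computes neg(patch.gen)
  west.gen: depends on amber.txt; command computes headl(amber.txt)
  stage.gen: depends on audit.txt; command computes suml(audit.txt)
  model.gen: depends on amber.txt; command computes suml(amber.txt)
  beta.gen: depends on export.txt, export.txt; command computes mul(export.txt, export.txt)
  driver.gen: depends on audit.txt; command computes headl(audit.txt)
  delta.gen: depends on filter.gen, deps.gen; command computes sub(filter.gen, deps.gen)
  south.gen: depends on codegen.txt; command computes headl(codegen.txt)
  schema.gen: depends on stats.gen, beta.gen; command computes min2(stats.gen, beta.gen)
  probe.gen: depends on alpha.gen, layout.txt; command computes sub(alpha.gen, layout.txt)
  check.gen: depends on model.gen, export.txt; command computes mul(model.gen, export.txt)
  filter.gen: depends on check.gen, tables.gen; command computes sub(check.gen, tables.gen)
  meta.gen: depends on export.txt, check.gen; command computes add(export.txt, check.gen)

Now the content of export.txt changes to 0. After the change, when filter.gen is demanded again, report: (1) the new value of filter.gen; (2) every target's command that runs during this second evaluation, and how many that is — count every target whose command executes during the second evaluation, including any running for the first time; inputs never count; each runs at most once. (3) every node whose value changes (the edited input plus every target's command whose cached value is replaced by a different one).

Demanding filter.gen again yields 1.
2 target commands run: check.gen, filter.gen.
The nodes whose values change: check.gen, export.txt, filter.gen.

First demand of the output computes:
  alpha.gen = lenl([-1]) = 1
  driver.gen = headl([1, 6]) = 1
  deps.gen = max2(1, 1) = 1
  model.gen = suml([9, -9, -9, -4, 2]) = -11
  check.gen = mul(-11, -5) = 55
  tables.gen = neg(1) = -1
  filter.gen = sub(55, -1) = 56

After the edit, cleaning proceeds:
  check.gen: a read changed (export.txt -5->0) — executes, giving 0.
  filter.gen: a read changed (check.gen 55->0) — executes, giving 1.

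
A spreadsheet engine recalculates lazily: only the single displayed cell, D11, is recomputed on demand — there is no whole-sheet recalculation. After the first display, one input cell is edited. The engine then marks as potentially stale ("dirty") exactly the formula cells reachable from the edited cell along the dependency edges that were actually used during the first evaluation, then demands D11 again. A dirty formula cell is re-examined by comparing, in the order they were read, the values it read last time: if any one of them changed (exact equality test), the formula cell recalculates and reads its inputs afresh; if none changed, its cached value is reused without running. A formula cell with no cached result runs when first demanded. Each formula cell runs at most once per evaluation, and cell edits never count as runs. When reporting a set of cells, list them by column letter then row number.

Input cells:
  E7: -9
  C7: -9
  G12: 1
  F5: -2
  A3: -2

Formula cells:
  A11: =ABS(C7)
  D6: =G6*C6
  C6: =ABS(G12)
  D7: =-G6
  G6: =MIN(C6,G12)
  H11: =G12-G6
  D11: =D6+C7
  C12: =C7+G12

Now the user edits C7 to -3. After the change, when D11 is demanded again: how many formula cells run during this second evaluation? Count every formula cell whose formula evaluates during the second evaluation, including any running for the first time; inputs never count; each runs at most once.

Formula cells that run: D11 — 1 in total.

First evaluation (everything demanded from the output):
  C6 = ABS(1) = 1
  G6 = MIN(1, 1) = 1
  D6 = 1 * 1 = 1
  D11 = 1 + -9 = -8

Propagation after the edit:
  D11: runs — C7 -9->-3; result -2.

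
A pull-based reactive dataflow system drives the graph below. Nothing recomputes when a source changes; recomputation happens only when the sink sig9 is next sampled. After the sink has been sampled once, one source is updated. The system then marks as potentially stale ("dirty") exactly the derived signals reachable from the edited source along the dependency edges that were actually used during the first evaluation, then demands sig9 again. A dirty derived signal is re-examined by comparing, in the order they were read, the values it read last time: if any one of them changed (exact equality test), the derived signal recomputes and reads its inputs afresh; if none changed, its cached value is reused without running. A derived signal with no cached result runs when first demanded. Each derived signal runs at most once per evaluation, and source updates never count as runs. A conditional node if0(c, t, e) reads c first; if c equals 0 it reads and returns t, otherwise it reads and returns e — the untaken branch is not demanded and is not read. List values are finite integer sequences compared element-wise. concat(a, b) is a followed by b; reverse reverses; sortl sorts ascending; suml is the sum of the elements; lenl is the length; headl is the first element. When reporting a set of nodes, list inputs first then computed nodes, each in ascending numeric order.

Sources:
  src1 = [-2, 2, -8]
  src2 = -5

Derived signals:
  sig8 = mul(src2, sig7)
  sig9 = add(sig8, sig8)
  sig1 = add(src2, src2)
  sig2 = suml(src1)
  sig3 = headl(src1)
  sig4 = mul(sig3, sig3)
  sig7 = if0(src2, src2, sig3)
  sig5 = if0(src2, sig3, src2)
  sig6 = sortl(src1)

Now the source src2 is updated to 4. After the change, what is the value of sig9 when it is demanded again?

New value of sig9: -16.

First evaluation (everything demanded from the output):
  sig3 = headl([-2, 2, -8]) = -2
  sig7 = if0(src2=-5 -> else branch sig3) = -2
  sig8 = mul(-5, -2) = 10
  sig9 = add(10, 10) = 20

Propagation after the edit:
  sig7: runs — src2 -5->4; result -2 (same value as before).
  sig8: runs — src2 -5->4; result -8.
  sig9: runs — sig8 10->-8; sig8 10->-8; result -16.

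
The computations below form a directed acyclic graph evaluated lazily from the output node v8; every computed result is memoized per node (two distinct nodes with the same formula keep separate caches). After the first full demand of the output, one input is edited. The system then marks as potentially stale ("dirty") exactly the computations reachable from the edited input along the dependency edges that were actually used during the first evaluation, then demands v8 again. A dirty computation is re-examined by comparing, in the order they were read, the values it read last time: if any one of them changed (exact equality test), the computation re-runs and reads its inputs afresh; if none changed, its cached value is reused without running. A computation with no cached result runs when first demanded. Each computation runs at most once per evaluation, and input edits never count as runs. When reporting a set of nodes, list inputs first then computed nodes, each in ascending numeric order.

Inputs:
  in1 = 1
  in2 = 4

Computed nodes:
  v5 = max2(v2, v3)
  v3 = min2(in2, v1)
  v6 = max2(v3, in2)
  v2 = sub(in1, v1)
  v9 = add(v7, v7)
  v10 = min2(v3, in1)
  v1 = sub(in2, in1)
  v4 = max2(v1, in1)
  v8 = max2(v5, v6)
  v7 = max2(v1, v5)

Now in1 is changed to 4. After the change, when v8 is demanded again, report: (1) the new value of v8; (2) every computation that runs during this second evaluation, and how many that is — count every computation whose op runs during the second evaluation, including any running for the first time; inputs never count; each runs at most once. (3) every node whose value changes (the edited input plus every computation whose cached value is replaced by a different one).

Demanding v8 again yields 4.
6 computations run: v1, v2, v3, v5, v6, v8.
The nodes whose values change: in1, v1, v2, v3, v5.

First demand of the output computes:
  v1 = sub(4, 1) = 3
  v2 = sub(1, 3) = -2
  v3 = min2(4, 3) = 3
  v5 = max2(-2, 3) = 3
  v6 = max2(3, 4) = 4
  v8 = max2(3, 4) = 4

After the edit, cleaning proceeds:
  v1: a read changed (in1 1->4) — executes, giving 0.
  v2: a read changed (in1 1->4; v1 3->0) — executes, giving 4.
  v3: a read changed (v1 3->0) — executes, giving 0.
  v5: a read changed (v2 -2->4; v3 3->0) — executes, giving 4.
  v6: a read changed (v3 3->0) — executes, giving 4 — identical to its old value.
  v8: a read changed (v5 3->4) — executes, giving 4 — identical to its old value.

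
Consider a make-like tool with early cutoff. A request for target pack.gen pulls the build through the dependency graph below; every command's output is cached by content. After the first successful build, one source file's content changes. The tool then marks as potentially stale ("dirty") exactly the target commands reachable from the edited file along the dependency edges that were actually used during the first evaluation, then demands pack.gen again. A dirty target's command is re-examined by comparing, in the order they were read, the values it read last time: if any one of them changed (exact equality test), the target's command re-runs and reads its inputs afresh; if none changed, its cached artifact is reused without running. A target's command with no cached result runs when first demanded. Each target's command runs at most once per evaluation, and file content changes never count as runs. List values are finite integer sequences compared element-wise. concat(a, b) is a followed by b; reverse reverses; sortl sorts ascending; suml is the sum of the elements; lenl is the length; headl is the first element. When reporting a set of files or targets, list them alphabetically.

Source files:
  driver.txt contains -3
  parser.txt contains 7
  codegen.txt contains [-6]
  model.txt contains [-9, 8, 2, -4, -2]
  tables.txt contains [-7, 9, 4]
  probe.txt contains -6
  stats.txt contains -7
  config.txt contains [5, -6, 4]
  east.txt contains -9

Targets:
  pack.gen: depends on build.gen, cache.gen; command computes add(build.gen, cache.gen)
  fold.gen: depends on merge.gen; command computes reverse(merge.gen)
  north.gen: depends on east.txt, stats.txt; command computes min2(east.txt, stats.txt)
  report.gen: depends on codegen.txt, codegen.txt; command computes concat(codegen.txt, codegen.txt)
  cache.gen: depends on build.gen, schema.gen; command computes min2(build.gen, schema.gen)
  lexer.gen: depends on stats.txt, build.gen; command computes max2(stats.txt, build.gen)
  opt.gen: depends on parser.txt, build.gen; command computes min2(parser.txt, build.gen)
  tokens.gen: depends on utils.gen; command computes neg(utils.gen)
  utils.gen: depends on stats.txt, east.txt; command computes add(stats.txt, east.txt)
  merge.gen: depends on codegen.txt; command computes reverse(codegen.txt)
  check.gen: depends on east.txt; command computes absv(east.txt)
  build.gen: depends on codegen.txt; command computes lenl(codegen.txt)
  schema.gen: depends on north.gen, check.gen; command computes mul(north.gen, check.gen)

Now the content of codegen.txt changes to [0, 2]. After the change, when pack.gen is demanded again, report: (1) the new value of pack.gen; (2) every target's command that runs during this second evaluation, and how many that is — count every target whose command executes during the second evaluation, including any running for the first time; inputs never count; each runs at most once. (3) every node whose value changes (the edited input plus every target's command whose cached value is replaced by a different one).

Demanding pack.gen again yields -79.
3 target commands run: build.gen, cache.gen, pack.gen.
The nodes whose values change: build.gen, codegen.txt, pack.gen.

First demand of the output computes:
  build.gen = lenl([-6]) = 1
  check.gen = absv(-9) = 9
  north.gen = min2(-9, -7) = -9
  schema.gen = mul(-9, 9) = -81
  cache.gen = min2(1, -81) = -81
  pack.gen = add(1, -81) = -80

After the edit, cleaning proceeds:
  build.gen: a read changed (codegen.txt [-6]->[0, 2]) — executes, giving 2.
  cache.gen: a read changed (build.gen 1->2) — executes, giving -81 — identical to its old value.
  pack.gen: a read changed (build.gen 1->2) — executes, giving -79.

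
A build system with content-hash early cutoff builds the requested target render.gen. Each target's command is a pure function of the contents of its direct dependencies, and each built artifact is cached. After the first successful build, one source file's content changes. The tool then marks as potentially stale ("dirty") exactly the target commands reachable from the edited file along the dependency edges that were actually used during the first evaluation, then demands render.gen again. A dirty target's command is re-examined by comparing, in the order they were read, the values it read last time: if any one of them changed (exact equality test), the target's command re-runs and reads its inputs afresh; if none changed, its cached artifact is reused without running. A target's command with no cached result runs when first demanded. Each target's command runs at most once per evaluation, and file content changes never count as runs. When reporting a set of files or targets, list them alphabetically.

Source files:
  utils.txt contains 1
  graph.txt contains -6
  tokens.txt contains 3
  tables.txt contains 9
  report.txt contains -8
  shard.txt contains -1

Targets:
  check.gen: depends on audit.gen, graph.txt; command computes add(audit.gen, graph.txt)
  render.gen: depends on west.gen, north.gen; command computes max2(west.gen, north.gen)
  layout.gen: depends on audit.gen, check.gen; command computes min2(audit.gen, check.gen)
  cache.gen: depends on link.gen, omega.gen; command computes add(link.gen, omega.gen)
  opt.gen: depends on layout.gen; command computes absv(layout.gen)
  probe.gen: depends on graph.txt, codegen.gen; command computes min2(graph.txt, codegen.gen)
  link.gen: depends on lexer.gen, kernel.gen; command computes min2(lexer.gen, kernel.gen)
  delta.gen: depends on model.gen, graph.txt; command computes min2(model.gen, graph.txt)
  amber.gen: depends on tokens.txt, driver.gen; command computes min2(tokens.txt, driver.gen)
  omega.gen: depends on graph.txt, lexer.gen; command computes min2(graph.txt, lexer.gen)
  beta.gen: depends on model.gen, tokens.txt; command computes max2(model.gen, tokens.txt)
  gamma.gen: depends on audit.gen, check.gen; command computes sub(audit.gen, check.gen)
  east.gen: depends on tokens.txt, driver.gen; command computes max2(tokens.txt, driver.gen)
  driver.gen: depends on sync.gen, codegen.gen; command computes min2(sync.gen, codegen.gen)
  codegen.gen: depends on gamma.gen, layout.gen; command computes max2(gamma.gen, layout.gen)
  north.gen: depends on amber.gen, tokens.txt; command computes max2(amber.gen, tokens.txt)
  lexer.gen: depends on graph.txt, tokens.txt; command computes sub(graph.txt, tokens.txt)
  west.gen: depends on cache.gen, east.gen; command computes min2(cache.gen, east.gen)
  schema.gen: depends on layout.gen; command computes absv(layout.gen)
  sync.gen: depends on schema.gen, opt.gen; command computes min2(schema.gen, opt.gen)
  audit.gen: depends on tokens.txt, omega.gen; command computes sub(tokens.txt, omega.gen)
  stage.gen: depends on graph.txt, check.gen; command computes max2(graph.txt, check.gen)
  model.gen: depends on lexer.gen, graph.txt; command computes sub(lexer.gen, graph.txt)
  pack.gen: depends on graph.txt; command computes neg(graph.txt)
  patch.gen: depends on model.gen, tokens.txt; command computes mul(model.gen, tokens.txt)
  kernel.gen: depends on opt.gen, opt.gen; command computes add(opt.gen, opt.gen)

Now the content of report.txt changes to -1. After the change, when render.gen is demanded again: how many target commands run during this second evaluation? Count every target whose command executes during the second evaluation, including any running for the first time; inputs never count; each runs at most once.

First evaluation (everything demanded from the output):
  lexer.gen = sub(-6, 3) = -9
  omega.gen = min2(-6, -9) = -9
  audit.gen = sub(3, -9) = 12
  check.gen = add(12, -6) = 6
  gamma.gen = sub(12, 6) = 6
  layout.gen = min2(12, 6) = 6
  codegen.gen = max2(6, 6) = 6
  opt.gen = absv(6) = 6
  kernel.gen = add(6, 6) = 12
  link.gen = min2(-9, 12) = -9
  cache.gen = add(-9, -9) = -18
  schema.gen = absv(6) = 6
  sync.gen = min2(6, 6) = 6
  driver.gen = min2(6, 6) = 6
  amber.gen = min2(3, 6) = 3
  east.gen = max2(3, 6) = 6
  north.gen = max2(3, 3) = 3
  west.gen = min2(-18, 6) = -18
  render.gen = max2(-18, 3) = 3

Propagation after the edit:
  report.txt feeds no computation that the output demands — nothing is marked dirty and nothing runs.

Key observation: report.txt is never demanded by the output, so the edit triggers no recomputation at all.

Target commands that run: none — 0 in total.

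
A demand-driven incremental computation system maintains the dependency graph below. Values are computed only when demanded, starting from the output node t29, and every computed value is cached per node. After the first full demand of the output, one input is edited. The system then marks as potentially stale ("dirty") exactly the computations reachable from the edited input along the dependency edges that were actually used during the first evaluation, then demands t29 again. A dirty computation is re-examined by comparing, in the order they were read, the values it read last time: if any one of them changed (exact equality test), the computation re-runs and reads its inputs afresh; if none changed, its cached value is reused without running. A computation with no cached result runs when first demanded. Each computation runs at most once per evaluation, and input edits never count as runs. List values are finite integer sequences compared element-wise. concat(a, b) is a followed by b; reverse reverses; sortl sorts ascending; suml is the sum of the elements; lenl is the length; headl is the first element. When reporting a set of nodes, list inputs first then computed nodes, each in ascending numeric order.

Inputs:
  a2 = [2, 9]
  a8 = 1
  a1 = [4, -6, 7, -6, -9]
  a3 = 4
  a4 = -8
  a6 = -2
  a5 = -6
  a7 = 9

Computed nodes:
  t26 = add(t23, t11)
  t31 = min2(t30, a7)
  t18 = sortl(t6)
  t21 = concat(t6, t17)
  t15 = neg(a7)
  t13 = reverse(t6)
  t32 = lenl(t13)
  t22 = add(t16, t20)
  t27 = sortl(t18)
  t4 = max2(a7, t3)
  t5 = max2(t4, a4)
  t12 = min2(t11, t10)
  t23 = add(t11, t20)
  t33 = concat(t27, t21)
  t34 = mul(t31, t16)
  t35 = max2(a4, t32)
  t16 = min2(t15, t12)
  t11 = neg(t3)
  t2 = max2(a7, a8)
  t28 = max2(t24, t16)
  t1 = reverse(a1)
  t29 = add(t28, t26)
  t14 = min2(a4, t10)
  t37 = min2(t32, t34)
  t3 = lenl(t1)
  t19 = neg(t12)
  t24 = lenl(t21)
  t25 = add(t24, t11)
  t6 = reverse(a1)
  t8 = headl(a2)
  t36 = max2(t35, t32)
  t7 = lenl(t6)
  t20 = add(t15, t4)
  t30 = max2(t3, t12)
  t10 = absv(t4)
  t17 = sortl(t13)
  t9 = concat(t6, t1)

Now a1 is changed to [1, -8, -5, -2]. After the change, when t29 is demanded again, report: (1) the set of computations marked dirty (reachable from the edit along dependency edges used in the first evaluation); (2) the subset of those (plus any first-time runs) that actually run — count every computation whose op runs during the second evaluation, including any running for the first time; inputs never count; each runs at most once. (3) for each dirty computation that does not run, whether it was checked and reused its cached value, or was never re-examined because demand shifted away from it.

Marked dirty: t1, t3, t4, t6, t10, t11, t12, t13, t16, t17, t20, t21, t23, t24, t26, t28, t29.
Computations that run: t1, t3, t4, t6, t11, t12, t13, t16, t17, t21, t23, t24, t26, t28, t29 — 15 in total.
Checked but reused from cache: t10, t20.
Key observation: the cutoff stops propagation at t10 — its inputs' values are unchanged, so it reuses its cache.

First evaluation (everything demanded from the output):
  t1 = reverse([4, -6, 7, -6, -9]) = [-9, -6, 7, -6, 4]
  t3 = lenl([-9, -6, 7, -6, 4]) = 5
  t4 = max2(9, 5) = 9
  t6 = reverse([4, -6, 7, -6, -9]) = [-9, -6, 7, -6, 4]
  t10 = absv(9) = 9
  t11 = neg(5) = -5
  t12 = min2(-5, 9) = -5
  t13 = reverse([-9, -6, 7, -6, 4]) = [4, -6, 7, -6, -9]
  t15 = neg(9) = -9
  t16 = min2(-9, -5) = -9
  t17 = sortl([4, -6, 7, -6, -9]) = [-9, -6, -6, 4, 7]
  t20 = add(-9, 9) = 0
  t21 = concat([-9, -6, 7, -6, 4], [-9, -6, -6, 4, 7]) = [-9, -6, 7, -6, 4, -9, -6, -6, 4, 7]
  t23 = add(-5, 0) = -5
  t24 = lenl([-9, -6, 7, -6, 4, -9, -6, -6, 4, 7]) = 10
  t26 = add(-5, -5) = -10
  t28 = max2(10, -9) = 10
  t29 = add(10, -10) = 0

Propagation after the edit:
  t1: runs — a1 [4, -6, 7, -6, -9]->[1, -8, -5, -2]; result [-2, -5, -8, 1].
  t3: runs — t1 [-9, -6, 7, -6, 4]->[-2, -5, -8, 1]; result 4.
  t4: runs — t3 5->4; result 9 (same value as before).
  t6: runs — a1 [4, -6, 7, -6, -9]->[1, -8, -5, -2]; result [-2, -5, -8, 1].
  t10: checked — values it read are unchanged (t4 unchanged); reused cached 9 without running.
  t11: runs — t3 5->4; result -4.
  t12: runs — t11 -5->-4; result -4.
  t13: runs — t6 [-9, -6, 7, -6, 4]->[-2, -5, -8, 1]; result [1, -8, -5, -2].
  t16: runs — t12 -5->-4; result -9 (same value as before).
  t17: runs — t13 [4, -6, 7, -6, -9]->[1, -8, -5, -2]; result [-8, -5, -2, 1].
  t20: checked — values it read are unchanged (t15 unchanged, t4 unchanged); reused cached 0 without running.
  t21: runs — t6 [-9, -6, 7, -6, 4]->[-2, -5, -8, 1]; t17 [-9, -6, -6, 4, 7]->[-8, -5, -2, 1]; result [-2, -5, -8, 1, -8, -5, -2, 1].
  t23: runs — t11 -5->-4; result -4.
  t24: runs — t21 [-9, -6, 7, -6, 4, -9, -6, -6, 4, 7]->[-2, -5, -8, 1, -8, -5, -2, 1]; result 8.
  t26: runs — t23 -5->-4; t11 -5->-4; result -8.
  t28: runs — t24 10->8; result 8.
  t29: runs — t28 10->8; t26 -10->-8; result 0 (same value as before).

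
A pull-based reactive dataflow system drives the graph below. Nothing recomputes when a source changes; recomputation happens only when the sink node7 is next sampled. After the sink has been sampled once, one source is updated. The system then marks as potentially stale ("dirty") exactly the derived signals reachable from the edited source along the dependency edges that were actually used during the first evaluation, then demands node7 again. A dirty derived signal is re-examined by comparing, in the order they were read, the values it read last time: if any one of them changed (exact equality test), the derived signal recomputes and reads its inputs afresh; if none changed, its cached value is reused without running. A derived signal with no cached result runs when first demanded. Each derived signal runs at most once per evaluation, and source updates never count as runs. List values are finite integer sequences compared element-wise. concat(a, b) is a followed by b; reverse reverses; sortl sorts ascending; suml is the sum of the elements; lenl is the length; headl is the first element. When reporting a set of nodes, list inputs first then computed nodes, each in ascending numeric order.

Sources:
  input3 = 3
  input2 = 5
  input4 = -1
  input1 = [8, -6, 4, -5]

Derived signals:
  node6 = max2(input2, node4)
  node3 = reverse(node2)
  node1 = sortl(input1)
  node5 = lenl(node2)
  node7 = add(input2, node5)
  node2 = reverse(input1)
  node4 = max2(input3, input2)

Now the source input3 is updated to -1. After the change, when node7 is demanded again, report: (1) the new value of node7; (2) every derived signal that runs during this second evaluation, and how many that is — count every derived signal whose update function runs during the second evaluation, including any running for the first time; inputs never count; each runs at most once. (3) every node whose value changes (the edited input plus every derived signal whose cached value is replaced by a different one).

New value of node7: 9.
Derived signals that run: none — 0 in total.
Values that change: input3.
Key observation: input3 is never demanded by the output, so the edit triggers no recomputation at all.

First evaluation (everything demanded from the output):
  node2 = reverse([8, -6, 4, -5]) = [-5, 4, -6, 8]
  node5 = lenl([-5, 4, -6, 8]) = 4
  node7 = add(5, 4) = 9

Propagation after the edit:
  input3 feeds no computation that the output demands — nothing is marked dirty and nothing runs.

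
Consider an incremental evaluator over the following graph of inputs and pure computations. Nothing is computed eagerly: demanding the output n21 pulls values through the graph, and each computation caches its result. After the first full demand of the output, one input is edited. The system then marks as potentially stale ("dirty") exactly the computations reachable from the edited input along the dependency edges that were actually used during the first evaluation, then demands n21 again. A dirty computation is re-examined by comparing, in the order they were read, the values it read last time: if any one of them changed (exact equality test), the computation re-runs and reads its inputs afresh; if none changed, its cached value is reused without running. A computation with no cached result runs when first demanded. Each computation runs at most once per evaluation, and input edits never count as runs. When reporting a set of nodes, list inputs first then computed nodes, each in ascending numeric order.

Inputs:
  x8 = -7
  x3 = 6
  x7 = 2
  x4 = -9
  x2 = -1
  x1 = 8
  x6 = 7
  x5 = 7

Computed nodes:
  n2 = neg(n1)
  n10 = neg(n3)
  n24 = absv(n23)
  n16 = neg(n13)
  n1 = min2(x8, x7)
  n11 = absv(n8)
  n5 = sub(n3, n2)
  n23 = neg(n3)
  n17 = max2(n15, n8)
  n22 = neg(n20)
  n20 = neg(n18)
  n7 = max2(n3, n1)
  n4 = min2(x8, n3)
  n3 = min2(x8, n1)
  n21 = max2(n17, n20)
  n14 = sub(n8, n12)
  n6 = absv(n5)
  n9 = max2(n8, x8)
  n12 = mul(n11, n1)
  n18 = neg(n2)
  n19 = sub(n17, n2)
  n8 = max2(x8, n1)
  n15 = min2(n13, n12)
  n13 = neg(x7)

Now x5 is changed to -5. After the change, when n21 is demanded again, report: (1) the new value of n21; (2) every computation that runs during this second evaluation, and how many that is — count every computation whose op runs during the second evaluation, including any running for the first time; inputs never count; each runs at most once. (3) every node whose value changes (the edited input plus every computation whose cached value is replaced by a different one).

n21 now evaluates to 7.
Run set: none (0 run).
Changed values: x5.
The important point: nothing the output needs ever reads x5, so the edit is invisible to it.

Initial pass — values computed on the first demand:
  n1 = min2(-7, 2) = -7
  n2 = neg(-7) = 7
  n8 = max2(-7, -7) = -7
  n11 = absv(-7) = 7
  n12 = mul(7, -7) = -49
  n13 = neg(2) = -2
  n15 = min2(-2, -49) = -49
  n17 = max2(-49, -7) = -7
  n18 = neg(7) = -7
  n20 = neg(-7) = 7
  n21 = max2(-7, 7) = 7

Second demand — change propagation:
  no demanded computation ever read x5, so the edit dirties nothing and nothing runs.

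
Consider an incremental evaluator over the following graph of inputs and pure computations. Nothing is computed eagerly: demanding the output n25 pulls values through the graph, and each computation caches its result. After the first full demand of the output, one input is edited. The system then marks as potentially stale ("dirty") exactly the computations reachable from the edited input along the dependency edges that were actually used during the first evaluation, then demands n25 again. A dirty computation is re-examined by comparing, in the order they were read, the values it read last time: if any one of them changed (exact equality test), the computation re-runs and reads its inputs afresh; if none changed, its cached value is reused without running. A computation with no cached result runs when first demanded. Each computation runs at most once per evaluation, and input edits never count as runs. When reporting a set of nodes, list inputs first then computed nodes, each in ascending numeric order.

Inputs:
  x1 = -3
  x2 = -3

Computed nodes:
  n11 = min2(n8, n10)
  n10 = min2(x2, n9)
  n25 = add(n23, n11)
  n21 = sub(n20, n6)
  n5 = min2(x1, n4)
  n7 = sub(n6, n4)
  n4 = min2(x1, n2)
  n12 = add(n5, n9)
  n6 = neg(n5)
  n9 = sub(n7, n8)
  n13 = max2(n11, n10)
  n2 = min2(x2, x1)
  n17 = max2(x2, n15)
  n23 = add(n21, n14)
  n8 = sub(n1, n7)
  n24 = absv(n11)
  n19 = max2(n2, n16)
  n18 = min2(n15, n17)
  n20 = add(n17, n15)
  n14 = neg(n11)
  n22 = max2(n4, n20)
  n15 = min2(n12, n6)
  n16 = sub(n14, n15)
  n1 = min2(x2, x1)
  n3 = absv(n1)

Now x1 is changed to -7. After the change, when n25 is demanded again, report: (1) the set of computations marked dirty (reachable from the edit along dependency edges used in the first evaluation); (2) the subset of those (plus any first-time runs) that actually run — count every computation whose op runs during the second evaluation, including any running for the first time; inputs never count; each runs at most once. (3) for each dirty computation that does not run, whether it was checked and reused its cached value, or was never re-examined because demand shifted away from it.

Dirty set: n1, n2, n4, n5, n6, n7, n8, n9, n10, n11, n12, n14, n15, n17, n20, n21, n23, n25.
Run set: n1, n2, n4, n5, n6, n7, n8, n9, n10, n11, n12, n14, n15, n17, n20, n21, n23, n25 (18 run).
All dirty computations ended up running.

Initial pass — values computed on the first demand:
  n1 = min2(-3, -3) = -3
  n2 = min2(-3, -3) = -3
  n4 = min2(-3, -3) = -3
  n5 = min2(-3, -3) = -3
  n6 = neg(-3) = 3
  n7 = sub(3, -3) = 6
  n8 = sub(-3, 6) = -9
  n9 = sub(6, -9) = 15
  n10 = min2(-3, 15) = -3
  n11 = min2(-9, -3) = -9
  n12 = add(-3, 15) = 12
  n14 = neg(-9) = 9
  n15 = min2(12, 3) = 3
  n17 = max2(-3, 3) = 3
  n20 = add(3, 3) = 6
  n21 = sub(6, 3) = 3
  n23 = add(3, 9) = 12
  n25 = add(12, -9) = 3

Second demand — change propagation:
  n1: re-runs because x1 -3->-7; new result -7.
  n2: re-runs because x1 -3->-7; new result -7.
  n4: re-runs because x1 -3->-7; n2 -3->-7; new result -7.
  n5: re-runs because x1 -3->-7; n4 -3->-7; new result -7.
  n6: re-runs because n5 -3->-7; new result 7.
  n7: re-runs because n6 3->7; n4 -3->-7; new result 14.
  n8: re-runs because n1 -3->-7; n7 6->14; new result -21.
  n9: re-runs because n7 6->14; n8 -9->-21; new result 35.
  n10: re-runs because n9 15->35; new result -3 (unchanged).
  n11: re-runs because n8 -9->-21; new result -21.
  n12: re-runs because n5 -3->-7; n9 15->35; new result 28.
  n14: re-runs because n11 -9->-21; new result 21.
  n15: re-runs because n12 12->28; n6 3->7; new result 7.
  n17: re-runs because n15 3->7; new result 7.
  n20: re-runs because n17 3->7; n15 3->7; new result 14.
  n21: re-runs because n20 6->14; n6 3->7; new result 7.
  n23: re-runs because n21 3->7; n14 9->21; new result 28.
  n25: re-runs because n23 12->28; n11 -9->-21; new result 7.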